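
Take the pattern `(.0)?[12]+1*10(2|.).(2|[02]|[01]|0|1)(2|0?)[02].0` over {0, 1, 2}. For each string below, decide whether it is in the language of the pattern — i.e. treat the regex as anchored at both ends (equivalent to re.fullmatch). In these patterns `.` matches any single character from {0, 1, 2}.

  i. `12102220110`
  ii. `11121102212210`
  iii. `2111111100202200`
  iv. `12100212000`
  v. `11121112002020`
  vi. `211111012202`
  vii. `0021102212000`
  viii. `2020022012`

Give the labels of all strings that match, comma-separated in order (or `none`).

i → no match
ii → match
iii → match
iv → match
v → no match
vi → no match — must end with `0`
vii → match
viii → no match — must end with `0`

ii, iii, iv, vii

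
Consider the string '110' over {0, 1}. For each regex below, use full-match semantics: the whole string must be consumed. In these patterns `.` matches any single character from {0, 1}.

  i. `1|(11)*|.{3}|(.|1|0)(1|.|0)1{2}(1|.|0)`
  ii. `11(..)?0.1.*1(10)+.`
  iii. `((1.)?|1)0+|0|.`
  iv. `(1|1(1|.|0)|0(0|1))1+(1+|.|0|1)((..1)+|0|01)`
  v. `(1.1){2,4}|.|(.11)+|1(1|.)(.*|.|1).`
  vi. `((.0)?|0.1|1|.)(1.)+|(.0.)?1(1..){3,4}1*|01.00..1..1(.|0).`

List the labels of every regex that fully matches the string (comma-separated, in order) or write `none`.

i, iii, v, vi

i → match
ii → no match
iii → match
iv → no match
v → match
vi → match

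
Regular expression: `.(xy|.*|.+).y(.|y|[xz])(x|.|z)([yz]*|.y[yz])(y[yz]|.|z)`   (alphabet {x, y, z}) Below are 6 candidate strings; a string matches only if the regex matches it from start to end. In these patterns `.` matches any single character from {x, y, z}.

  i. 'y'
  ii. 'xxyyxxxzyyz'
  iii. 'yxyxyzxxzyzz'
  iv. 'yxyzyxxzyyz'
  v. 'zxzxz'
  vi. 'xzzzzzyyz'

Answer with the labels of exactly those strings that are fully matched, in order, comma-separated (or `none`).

i → no match
ii → no match
iii → no match
iv → match
v → no match
vi → no match

iv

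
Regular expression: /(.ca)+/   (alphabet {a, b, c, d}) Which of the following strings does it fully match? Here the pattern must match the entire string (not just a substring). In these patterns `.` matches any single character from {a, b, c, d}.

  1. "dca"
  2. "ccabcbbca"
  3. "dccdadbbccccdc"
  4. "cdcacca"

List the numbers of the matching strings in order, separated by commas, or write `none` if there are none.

1 → match
2 → no match
3 → no match — must end with "ca"
4 → no match

1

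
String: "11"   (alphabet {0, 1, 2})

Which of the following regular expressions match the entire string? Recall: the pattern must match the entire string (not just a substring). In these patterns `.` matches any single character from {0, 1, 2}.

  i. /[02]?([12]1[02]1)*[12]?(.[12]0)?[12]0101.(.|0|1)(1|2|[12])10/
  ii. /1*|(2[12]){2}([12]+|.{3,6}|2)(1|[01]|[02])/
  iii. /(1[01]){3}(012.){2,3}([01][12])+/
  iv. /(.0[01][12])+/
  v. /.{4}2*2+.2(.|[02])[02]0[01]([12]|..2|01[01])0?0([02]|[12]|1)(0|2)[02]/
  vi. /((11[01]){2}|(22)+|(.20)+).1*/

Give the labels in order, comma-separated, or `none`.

ii

i → no match — must end with "10"
ii → match
iii → no match
iv → no match
v → no match
vi → no match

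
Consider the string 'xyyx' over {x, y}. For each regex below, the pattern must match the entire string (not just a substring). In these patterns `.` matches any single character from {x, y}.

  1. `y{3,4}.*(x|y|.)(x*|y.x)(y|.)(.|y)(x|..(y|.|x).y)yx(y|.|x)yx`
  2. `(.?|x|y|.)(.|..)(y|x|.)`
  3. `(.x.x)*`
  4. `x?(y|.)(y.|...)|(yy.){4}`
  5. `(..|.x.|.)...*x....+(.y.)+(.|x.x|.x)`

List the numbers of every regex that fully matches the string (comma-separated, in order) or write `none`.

2, 4

1 → no match — must start with 'y'
2 → match
3 → no match
4 → match
5 → no match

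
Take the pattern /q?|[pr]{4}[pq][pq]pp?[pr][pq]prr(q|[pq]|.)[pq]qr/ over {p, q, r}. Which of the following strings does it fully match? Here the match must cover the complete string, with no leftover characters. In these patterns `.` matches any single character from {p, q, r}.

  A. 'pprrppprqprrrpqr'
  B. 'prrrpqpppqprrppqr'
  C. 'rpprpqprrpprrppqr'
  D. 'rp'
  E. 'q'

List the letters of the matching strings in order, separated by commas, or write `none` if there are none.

A, B, E

A → match
B → match
C → no match
D → no match
E → match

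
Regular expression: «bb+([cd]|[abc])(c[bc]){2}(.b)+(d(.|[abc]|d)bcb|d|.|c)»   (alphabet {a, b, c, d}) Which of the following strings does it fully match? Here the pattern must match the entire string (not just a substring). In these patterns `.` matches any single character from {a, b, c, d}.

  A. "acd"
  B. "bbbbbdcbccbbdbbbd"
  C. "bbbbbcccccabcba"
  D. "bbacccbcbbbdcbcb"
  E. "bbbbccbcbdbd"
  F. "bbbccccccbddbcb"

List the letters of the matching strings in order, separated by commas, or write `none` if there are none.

B, C, D, E, F

A. "acd" → no match — must start with "bb"
B → match
C → match
D → match
E. "bbbbccbcbdbd" → match
F → match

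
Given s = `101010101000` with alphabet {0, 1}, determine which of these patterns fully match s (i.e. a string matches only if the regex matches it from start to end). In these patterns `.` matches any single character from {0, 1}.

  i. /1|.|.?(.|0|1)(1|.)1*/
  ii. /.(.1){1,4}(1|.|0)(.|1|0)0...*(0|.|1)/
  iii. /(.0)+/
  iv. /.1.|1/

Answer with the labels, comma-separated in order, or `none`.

i → no match
ii → match
iii → match
iv → no match

ii, iii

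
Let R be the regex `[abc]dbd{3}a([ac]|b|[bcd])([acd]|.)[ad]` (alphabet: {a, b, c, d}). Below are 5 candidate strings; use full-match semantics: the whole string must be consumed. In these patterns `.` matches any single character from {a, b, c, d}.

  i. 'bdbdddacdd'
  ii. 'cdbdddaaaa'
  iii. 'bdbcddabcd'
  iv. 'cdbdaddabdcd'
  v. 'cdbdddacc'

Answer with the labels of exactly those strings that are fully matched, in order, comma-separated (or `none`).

i, ii

i. 'bdbdddacdd' → match
ii. 'cdbdddaaaa' → match
iii. 'bdbcddabcd' → no match
iv. 'cdbdaddabdcd' → no match
v. 'cdbdddacc' → no match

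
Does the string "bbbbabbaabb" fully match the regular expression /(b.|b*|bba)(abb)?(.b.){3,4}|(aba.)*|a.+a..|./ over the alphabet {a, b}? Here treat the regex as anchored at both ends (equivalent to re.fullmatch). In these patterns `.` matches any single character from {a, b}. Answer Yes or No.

Yes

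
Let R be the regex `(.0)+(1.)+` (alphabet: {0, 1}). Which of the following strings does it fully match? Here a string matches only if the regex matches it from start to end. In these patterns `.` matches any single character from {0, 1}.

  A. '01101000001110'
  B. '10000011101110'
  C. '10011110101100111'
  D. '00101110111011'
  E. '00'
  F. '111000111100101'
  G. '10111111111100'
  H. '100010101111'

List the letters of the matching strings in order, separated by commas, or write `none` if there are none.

A → no match
B → match
C → no match
D → match
E → no match
F → no match
G → no match
H → match

B, D, H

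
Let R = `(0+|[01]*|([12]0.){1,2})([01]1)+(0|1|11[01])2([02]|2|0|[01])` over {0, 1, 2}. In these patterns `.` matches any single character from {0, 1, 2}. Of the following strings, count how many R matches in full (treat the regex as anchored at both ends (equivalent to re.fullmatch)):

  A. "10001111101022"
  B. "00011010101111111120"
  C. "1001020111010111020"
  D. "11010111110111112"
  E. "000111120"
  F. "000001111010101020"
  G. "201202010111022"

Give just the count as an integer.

6

A → match
B → match
C → match
D → no match
E → match
F → match
G → match
Total matched: 6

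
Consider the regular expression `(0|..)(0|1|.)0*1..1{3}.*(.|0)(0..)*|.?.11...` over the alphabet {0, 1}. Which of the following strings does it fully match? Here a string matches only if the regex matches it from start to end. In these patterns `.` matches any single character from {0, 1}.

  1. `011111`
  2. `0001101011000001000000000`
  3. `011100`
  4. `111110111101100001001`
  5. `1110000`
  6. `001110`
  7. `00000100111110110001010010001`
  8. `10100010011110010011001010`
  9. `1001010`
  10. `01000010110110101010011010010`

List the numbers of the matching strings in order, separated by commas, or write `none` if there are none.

1. `011111` → match
2 → no match
3. `011100` → match
4 → match
5. `1110000` → no match
6. `001110` → no match
7 → match
8 → match
9. `1001010` → no match
10 → no match

1, 3, 4, 7, 8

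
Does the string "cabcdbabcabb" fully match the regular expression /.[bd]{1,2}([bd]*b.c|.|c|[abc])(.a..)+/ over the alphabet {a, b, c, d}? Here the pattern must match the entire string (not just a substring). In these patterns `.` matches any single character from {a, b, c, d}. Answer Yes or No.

No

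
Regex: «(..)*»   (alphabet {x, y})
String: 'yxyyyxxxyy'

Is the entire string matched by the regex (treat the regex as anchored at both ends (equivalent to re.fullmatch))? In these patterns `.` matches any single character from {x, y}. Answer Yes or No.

Yes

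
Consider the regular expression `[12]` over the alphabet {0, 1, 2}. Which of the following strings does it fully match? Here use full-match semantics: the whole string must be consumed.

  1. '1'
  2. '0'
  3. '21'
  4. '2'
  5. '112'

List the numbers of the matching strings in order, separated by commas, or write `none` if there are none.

1, 4

1 → match
2 → no match
3 → no match
4 → match
5 → no match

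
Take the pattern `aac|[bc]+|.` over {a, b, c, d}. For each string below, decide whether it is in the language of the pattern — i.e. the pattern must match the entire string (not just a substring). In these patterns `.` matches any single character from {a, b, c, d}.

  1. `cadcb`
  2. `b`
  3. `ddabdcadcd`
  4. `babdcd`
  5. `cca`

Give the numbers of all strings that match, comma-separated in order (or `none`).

2

1. `cadcb` → no match
2. `b` → match
3. `ddabdcadcd` → no match
4. `babdcd` → no match
5. `cca` → no match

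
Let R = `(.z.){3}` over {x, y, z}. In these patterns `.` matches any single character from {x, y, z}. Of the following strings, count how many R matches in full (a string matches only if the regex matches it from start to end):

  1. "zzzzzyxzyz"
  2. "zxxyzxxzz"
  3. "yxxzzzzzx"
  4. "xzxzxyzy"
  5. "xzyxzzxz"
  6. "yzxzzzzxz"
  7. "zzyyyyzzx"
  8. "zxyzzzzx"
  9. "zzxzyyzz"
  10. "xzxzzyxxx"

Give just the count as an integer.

0

1 → no match
2 → no match
3 → no match
4 → no match
5 → no match
6 → no match
7 → no match
8 → no match
9 → no match
10 → no match
Total matched: 0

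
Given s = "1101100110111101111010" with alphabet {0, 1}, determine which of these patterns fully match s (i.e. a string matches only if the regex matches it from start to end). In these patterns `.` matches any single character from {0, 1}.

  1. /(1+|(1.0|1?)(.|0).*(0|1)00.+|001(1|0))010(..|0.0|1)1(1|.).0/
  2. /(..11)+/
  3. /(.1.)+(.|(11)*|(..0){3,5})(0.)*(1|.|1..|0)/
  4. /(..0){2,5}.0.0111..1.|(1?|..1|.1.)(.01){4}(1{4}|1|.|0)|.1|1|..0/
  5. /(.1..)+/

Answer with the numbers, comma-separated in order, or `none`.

3

1 → no match
2 → no match — must end with "11"
3 → match
4 → no match
5 → no match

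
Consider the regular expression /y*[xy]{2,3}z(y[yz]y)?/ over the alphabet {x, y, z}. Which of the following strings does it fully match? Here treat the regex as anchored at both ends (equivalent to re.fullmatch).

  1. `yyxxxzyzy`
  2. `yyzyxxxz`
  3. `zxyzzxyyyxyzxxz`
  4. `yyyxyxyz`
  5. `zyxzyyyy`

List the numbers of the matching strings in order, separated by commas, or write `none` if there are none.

1 → match
2 → no match
3 → no match
4 → no match
5 → no match

1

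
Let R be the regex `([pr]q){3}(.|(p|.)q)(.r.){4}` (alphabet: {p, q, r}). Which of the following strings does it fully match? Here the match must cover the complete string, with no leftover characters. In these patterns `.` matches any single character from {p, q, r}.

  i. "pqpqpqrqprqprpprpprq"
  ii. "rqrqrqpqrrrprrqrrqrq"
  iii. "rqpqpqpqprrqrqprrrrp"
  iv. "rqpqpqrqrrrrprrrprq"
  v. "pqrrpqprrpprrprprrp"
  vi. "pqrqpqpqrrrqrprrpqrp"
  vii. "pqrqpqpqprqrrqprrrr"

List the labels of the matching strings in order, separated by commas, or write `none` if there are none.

i → match
ii → match
iii → match
iv → match
v → no match
vi → match
vii → no match

i, ii, iii, iv, vi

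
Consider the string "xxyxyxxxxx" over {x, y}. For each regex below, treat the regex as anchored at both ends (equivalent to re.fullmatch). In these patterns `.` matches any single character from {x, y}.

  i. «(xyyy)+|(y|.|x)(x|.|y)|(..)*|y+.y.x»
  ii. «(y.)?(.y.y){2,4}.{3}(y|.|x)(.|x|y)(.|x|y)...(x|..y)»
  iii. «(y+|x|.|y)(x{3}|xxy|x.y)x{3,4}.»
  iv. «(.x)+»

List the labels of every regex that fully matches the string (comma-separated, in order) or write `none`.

i, iv

i → match
ii → no match
iii → no match
iv → match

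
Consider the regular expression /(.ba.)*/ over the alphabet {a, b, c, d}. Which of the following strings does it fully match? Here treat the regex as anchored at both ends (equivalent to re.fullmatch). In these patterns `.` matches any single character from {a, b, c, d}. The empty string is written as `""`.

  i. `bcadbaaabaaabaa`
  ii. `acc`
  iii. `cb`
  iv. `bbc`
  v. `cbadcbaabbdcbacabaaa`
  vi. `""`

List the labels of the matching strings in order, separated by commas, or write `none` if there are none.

i → no match
ii → no match
iii → no match
iv → no match
v → no match
vi → match

vi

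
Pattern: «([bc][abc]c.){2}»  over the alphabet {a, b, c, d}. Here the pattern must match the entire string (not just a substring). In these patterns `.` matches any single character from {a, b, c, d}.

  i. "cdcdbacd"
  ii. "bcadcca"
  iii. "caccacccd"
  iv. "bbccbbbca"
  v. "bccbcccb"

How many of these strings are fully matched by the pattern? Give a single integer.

1

i → no match
ii → no match
iii → no match
iv → no match
v → match
Total matched: 1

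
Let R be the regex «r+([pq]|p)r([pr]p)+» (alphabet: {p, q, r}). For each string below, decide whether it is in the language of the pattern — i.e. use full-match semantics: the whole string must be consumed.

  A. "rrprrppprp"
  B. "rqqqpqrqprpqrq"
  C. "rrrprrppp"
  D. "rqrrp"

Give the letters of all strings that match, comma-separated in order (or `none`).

A, C, D

A → match
B → no match — must end with "p"
C → match
D → match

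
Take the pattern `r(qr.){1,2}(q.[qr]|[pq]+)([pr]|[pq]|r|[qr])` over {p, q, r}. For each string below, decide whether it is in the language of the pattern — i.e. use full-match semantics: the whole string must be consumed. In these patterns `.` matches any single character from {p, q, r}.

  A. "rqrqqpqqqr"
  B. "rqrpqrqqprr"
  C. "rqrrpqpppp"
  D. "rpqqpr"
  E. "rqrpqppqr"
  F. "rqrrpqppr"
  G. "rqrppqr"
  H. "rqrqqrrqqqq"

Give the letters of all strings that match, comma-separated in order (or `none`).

A, B, C, E, F, G, H

A → match
B → match
C → match
D → no match — must start with "rqr"
E → match
F → match
G → match
H → match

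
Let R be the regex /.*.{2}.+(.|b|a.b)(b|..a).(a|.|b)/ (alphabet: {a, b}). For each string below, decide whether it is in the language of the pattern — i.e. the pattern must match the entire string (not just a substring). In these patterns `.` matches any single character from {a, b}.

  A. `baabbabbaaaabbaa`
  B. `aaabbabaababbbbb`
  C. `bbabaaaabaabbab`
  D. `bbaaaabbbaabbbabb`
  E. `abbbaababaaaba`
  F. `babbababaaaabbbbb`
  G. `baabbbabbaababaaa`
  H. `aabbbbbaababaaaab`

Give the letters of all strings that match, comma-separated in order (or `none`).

A → match
B → match
C → match
D → match
E → match
F → match
G → match
H → match

A, B, C, D, E, F, G, H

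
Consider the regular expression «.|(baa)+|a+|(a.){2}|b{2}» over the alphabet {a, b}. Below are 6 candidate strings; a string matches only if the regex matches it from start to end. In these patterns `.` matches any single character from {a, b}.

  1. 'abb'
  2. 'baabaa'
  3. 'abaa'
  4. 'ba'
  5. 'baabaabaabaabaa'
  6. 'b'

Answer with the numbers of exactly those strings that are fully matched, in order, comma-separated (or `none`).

2, 3, 5, 6

1 → no match
2 → match
3 → match
4 → no match
5 → match
6 → match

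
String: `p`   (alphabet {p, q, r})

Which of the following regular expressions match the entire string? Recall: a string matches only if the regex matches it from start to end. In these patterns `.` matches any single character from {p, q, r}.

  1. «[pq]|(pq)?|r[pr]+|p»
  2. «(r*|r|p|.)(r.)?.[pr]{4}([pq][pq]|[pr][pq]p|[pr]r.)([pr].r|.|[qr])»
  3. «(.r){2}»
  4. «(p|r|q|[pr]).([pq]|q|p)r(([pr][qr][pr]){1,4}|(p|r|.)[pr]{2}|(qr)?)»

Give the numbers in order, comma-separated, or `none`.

1 → match
2 → no match
3 → no match — must end with `r`
4 → no match

1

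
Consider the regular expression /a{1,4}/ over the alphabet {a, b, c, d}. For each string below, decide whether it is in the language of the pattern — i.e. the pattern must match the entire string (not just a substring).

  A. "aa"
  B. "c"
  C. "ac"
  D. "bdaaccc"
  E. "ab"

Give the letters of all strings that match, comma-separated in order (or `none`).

A

A → match
B → no match — must start with "a"
C → no match — must end with "a"
D → no match — must start with "a"
E → no match — must end with "a"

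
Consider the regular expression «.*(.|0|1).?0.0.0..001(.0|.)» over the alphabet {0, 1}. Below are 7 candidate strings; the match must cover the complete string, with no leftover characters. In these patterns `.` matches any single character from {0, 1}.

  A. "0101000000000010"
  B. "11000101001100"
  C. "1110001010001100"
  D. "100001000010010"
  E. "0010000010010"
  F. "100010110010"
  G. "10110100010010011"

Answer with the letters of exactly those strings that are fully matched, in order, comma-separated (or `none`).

A → match
B → no match
C → no match
D → match
E → no match
F → match
G → match

A, D, F, G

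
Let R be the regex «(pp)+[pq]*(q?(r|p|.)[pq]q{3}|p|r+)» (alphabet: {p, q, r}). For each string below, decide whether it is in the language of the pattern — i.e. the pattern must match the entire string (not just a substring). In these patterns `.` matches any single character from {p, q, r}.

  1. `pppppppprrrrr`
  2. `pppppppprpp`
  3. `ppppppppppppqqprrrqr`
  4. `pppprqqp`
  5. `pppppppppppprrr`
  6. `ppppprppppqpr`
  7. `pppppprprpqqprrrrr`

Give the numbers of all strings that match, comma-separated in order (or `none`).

1, 5

1 → match
2 → no match
3 → no match
4 → no match
5 → match
6 → no match
7 → no match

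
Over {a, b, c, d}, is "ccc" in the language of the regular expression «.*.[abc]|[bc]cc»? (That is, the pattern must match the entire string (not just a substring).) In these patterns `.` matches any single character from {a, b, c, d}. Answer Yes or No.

Yes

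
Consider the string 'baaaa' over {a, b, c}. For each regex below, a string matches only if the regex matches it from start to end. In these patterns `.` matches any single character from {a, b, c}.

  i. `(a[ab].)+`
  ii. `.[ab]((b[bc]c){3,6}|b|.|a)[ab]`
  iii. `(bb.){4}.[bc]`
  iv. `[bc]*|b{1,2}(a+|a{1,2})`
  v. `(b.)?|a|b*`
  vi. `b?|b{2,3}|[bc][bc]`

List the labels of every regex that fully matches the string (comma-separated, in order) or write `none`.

iv

i → no match — must start with 'a'
ii → no match
iii → no match — must start with 'bb'
iv → match
v → no match
vi → no match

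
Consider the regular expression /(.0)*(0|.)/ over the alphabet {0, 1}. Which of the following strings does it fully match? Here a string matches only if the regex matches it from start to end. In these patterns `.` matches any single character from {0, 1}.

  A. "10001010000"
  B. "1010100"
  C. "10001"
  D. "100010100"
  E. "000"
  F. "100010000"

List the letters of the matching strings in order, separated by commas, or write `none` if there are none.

A → match
B → match
C → match
D → match
E → match
F → match

A, B, C, D, E, F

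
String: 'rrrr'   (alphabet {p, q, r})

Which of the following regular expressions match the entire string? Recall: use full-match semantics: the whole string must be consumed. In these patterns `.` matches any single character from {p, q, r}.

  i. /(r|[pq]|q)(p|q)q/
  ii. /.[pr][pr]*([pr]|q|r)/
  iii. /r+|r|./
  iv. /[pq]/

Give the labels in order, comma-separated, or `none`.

ii, iii

i → no match — must end with 'q'
ii → match
iii → match
iv → no match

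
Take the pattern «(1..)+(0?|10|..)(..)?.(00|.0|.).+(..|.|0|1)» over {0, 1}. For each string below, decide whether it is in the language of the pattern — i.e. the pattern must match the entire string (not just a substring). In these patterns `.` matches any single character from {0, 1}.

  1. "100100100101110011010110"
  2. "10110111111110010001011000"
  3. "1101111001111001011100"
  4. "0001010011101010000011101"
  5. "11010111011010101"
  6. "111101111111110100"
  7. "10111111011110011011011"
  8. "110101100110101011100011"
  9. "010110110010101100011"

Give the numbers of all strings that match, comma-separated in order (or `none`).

1, 2, 3, 5, 6, 7, 8

1 → match
2 → match
3 → match
4 → no match — must start with "1"
5 → match
6 → match
7 → match
8 → match
9 → no match — must start with "1"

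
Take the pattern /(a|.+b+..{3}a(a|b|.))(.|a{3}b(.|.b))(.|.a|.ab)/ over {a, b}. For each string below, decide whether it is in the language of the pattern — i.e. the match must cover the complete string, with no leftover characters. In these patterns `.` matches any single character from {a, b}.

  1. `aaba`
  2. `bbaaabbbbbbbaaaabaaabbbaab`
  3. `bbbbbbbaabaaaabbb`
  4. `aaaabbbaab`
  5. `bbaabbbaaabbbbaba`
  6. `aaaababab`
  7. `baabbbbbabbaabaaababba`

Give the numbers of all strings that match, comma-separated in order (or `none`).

1 → match
2 → match
3 → no match
4 → match
5 → no match
6 → match
7 → match

1, 2, 4, 6, 7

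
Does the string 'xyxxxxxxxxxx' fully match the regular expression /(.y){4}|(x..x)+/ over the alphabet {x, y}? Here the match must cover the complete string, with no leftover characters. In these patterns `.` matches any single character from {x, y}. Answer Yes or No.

Yes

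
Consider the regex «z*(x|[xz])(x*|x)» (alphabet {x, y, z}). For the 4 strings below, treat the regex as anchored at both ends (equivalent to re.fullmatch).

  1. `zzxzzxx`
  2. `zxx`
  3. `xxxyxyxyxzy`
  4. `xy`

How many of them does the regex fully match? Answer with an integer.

1

1. `zzxzzxx` → no match
2. `zxx` → match
3. `xxxyxyxyxzy` → no match
4. `xy` → no match
Total matched: 1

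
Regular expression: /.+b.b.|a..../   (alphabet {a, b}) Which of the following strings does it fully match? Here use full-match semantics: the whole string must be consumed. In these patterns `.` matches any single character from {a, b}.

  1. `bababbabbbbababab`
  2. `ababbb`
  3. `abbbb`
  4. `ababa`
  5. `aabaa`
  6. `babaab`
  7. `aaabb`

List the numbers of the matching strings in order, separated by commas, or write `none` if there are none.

3, 4, 5, 7

1 → no match
2 → no match
3 → match
4 → match
5 → match
6 → no match
7 → match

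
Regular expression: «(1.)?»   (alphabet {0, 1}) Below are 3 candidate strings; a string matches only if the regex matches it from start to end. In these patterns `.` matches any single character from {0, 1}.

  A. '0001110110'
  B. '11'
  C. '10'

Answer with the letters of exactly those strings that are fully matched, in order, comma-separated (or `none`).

B, C

A. '0001110110' → no match
B. '11' → match
C. '10' → match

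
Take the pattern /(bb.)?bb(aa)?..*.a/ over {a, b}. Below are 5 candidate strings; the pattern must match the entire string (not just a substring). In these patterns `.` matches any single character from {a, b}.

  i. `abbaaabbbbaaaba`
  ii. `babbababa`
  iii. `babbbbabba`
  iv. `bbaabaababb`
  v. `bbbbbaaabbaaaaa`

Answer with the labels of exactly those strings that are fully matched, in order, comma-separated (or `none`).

v

i → no match
ii. `babbababa` → no match
iii. `babbbbabba` → no match
iv. `bbaabaababb` → no match — must end with `a`
v → match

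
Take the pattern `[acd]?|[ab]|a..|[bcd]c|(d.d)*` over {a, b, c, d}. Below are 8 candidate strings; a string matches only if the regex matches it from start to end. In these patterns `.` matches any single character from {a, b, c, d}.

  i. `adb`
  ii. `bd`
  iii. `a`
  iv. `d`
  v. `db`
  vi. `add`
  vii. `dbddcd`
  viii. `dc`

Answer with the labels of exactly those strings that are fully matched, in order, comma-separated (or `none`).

i → match
ii → no match
iii → match
iv → match
v → no match
vi → match
vii → match
viii → match

i, iii, iv, vi, vii, viii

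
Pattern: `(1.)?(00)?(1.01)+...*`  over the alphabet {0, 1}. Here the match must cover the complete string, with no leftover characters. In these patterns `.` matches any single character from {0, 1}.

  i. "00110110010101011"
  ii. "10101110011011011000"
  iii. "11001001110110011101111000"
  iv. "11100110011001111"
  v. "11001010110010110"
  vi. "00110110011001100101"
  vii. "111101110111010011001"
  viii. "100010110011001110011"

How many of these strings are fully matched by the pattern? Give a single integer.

5

i → match
ii → no match
iii → match
iv → match
v → no match
vi → match
vii → match
viii → no match
Total matched: 5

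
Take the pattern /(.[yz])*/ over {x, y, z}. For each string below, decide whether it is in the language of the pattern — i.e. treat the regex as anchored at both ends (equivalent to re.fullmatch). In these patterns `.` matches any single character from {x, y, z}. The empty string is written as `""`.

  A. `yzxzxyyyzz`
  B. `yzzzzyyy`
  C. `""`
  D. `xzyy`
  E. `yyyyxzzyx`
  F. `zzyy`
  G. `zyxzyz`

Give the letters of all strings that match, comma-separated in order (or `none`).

A → match
B → match
C → match
D → match
E → no match
F → match
G → match

A, B, C, D, F, G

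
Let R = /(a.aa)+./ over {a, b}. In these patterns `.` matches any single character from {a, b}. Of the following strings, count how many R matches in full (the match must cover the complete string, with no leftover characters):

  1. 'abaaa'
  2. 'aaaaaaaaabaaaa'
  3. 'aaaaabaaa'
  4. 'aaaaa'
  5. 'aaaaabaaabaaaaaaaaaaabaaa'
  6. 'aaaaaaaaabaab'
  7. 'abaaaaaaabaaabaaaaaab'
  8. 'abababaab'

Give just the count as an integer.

6

1 → match
2 → no match
3 → match
4 → match
5 → match
6 → match
7 → match
8 → no match
Total matched: 6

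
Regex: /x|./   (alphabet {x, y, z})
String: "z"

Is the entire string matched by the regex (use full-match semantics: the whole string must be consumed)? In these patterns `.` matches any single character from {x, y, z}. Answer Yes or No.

Yes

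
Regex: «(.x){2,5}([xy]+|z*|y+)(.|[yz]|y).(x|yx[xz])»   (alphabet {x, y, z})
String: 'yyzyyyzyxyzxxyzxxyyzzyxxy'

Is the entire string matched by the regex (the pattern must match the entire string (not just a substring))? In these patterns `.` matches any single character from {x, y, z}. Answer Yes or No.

No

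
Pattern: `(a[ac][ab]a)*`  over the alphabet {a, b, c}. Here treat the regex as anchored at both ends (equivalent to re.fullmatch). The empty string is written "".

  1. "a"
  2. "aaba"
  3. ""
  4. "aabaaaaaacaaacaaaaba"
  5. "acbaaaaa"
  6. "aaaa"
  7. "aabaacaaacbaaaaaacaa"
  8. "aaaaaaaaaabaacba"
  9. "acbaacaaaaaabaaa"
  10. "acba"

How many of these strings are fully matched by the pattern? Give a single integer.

1 → no match
2 → match
3 → match
4 → match
5 → match
6 → match
7 → match
8 → match
9 → no match
10 → match
Total matched: 8

8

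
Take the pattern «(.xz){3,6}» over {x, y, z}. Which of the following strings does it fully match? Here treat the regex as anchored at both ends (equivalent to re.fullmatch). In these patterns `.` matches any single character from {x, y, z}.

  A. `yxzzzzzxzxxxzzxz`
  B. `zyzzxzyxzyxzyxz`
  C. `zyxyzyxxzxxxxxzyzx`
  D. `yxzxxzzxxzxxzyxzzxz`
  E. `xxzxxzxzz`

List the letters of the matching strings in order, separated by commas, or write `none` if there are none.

A → no match
B → no match
C → no match — must end with `xz`
D → no match
E → no match — must end with `xz`

none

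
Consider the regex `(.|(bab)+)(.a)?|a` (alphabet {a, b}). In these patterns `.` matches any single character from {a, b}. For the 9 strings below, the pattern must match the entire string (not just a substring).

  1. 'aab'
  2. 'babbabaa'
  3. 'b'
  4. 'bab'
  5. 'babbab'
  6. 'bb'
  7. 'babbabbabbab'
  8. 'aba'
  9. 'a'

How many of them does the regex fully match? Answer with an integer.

1. 'aab' → no match
2. 'babbabaa' → match
3. 'b' → match
4. 'bab' → match
5. 'babbab' → match
6. 'bb' → no match
7. 'babbabbabbab' → match
8. 'aba' → match
9. 'a' → match
Total matched: 7

7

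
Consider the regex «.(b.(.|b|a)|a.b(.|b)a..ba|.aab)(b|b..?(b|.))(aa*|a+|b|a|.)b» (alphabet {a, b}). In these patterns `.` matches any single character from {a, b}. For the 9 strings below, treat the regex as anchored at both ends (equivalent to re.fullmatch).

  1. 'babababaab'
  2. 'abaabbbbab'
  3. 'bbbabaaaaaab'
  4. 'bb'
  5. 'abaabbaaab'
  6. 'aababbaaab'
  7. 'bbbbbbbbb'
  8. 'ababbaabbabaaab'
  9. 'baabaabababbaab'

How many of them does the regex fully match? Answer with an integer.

5

1. 'babababaab' → no match
2. 'abaabbbbab' → match
3. 'bbbabaaaaaab' → match
4. 'bb' → no match
5. 'abaabbaaab' → match
6. 'aababbaaab' → no match
7. 'bbbbbbbbb' → match
8 → no match
9 → match
Total matched: 5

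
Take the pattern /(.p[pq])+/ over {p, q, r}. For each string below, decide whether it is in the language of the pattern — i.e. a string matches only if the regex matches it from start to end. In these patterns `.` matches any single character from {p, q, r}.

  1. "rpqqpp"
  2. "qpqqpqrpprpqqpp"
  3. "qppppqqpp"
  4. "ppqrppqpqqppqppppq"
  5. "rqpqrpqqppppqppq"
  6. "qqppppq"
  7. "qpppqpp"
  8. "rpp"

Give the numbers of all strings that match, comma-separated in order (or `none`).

1 → match
2 → match
3 → match
4 → match
5 → no match
6 → no match
7 → no match
8 → match

1, 2, 3, 4, 8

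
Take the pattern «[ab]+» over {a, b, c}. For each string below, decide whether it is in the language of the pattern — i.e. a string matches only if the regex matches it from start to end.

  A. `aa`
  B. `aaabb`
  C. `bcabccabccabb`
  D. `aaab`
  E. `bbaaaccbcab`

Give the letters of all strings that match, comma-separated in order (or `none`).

A, B, D

A → match
B → match
C → no match
D → match
E → no match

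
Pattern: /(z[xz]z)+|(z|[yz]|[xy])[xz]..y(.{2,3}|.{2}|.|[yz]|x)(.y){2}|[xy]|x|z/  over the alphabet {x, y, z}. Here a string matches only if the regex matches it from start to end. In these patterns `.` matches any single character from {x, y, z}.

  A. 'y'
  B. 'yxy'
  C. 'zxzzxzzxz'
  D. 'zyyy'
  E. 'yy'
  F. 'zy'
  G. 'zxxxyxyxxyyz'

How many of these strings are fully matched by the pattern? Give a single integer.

2

A → match
B → no match
C → match
D → no match
E → no match
F → no match
G → no match
Total matched: 2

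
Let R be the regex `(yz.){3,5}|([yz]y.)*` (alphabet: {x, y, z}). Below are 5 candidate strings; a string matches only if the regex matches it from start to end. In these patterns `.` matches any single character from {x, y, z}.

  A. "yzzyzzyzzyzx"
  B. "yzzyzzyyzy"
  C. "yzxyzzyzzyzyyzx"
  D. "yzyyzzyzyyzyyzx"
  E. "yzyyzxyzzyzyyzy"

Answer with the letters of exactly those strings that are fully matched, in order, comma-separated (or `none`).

A, C, D, E

A. "yzzyzzyzzyzx" → match
B. "yzzyzzyyzy" → no match
C → match
D → match
E → match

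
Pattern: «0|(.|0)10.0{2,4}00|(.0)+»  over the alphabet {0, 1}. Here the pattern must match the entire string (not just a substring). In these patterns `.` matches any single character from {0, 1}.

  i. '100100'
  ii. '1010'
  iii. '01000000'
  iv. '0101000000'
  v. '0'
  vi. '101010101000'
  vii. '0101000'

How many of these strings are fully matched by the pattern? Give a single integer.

i → no match
ii → match
iii → match
iv → match
v → match
vi → match
vii → no match
Total matched: 5

5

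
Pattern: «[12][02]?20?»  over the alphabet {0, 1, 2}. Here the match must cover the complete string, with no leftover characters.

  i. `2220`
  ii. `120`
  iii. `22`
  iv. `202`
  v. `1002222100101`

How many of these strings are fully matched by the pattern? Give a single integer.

i. `2220` → match
ii. `120` → match
iii. `22` → match
iv. `202` → match
v → no match
Total matched: 4

4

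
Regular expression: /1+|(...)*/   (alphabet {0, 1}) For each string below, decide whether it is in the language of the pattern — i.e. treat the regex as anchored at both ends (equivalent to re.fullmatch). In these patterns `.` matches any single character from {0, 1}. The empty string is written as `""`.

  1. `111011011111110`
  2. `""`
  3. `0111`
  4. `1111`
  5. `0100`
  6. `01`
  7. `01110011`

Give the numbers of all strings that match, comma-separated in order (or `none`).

1, 2, 4

1 → match
2 → match
3 → no match
4 → match
5 → no match
6 → no match
7 → no match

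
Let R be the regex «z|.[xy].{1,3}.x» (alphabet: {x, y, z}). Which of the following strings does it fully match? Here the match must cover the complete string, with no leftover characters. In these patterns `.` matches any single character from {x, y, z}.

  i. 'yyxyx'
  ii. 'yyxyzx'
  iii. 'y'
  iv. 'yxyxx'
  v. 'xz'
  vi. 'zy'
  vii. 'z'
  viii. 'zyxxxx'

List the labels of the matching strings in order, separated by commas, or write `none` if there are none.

i → match
ii → match
iii → no match
iv → match
v → no match
vi → no match
vii → match
viii → match

i, ii, iv, vii, viii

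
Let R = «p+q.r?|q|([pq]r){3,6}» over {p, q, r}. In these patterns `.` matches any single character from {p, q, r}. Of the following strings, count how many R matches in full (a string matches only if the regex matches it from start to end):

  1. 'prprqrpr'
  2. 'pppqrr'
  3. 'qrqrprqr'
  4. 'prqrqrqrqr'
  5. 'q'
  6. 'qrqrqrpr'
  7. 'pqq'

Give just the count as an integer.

1 → match
2 → match
3 → match
4 → match
5 → match
6 → match
7 → match
Total matched: 7

7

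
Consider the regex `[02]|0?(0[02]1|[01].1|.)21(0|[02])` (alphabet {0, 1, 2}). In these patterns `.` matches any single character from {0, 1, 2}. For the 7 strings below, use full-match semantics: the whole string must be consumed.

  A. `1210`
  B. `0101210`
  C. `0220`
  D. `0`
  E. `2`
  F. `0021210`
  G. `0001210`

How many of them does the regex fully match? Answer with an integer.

6

A → match
B → match
C → no match
D → match
E → match
F → match
G → match
Total matched: 6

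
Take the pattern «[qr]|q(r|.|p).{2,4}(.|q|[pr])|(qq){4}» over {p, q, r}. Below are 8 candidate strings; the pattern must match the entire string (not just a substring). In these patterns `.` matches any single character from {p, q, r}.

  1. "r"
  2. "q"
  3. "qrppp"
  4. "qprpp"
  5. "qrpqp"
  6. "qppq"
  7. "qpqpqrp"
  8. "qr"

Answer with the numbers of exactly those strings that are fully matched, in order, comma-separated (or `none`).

1, 2, 3, 4, 5, 7

1 → match
2 → match
3 → match
4 → match
5 → match
6 → no match
7 → match
8 → no match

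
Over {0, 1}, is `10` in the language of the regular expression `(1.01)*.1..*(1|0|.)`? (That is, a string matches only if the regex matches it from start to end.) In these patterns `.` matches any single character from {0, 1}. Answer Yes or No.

No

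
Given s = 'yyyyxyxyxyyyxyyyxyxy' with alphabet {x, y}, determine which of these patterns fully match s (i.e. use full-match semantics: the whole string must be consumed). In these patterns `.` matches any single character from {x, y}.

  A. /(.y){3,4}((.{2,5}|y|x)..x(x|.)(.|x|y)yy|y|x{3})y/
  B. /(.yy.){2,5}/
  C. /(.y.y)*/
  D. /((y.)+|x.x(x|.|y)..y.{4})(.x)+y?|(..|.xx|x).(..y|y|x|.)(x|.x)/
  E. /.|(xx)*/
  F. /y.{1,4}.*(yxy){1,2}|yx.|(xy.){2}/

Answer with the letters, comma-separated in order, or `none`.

C, F

A → no match
B → no match
C → match
D → no match
E → no match
F → match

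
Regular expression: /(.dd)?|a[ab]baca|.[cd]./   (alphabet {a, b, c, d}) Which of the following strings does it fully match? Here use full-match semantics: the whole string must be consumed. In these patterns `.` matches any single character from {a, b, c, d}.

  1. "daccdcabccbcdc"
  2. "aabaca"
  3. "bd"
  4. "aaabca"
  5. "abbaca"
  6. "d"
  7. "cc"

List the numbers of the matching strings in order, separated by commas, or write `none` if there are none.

2, 5

1 → no match
2 → match
3 → no match
4 → no match
5 → match
6 → no match
7 → no match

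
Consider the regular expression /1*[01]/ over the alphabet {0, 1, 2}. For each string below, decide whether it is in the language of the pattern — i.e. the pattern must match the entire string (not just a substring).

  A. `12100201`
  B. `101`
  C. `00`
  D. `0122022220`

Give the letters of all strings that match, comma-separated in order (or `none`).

none

A. `12100201` → no match
B. `101` → no match
C. `00` → no match
D. `0122022220` → no match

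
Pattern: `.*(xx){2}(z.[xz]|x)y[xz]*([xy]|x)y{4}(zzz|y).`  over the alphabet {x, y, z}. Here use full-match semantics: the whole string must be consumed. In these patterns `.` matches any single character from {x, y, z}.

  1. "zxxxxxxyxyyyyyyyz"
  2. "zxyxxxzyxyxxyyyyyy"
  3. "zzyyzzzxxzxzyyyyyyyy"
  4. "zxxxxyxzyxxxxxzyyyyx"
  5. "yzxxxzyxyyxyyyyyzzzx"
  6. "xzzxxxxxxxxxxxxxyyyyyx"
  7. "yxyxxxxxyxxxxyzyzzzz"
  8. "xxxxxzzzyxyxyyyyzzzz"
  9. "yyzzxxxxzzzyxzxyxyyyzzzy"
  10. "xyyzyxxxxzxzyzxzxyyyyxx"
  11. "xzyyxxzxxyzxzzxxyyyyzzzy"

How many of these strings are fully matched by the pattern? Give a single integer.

1 → no match
2 → no match
3 → no match
4 → no match
5 → no match
6 → no match
7 → no match
8 → no match
9 → no match
10 → no match
11 → no match
Total matched: 0

0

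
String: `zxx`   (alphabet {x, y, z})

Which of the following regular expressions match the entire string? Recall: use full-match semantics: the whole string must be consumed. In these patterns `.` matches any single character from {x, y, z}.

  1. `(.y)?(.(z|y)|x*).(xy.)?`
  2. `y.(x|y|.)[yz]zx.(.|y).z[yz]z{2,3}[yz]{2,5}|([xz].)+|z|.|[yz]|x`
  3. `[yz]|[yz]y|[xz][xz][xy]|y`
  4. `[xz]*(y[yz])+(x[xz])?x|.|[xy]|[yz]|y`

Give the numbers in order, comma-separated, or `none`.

1 → no match
2 → no match
3 → match
4 → no match

3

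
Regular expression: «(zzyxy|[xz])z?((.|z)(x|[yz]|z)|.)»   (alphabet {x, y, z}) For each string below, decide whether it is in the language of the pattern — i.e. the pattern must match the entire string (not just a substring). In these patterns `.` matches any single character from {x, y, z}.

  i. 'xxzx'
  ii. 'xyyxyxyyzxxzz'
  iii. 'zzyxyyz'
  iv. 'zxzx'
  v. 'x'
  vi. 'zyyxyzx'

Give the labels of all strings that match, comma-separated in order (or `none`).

i. 'xxzx' → no match
ii → no match
iii. 'zzyxyyz' → match
iv. 'zxzx' → no match
v. 'x' → no match
vi. 'zyyxyzx' → no match

iii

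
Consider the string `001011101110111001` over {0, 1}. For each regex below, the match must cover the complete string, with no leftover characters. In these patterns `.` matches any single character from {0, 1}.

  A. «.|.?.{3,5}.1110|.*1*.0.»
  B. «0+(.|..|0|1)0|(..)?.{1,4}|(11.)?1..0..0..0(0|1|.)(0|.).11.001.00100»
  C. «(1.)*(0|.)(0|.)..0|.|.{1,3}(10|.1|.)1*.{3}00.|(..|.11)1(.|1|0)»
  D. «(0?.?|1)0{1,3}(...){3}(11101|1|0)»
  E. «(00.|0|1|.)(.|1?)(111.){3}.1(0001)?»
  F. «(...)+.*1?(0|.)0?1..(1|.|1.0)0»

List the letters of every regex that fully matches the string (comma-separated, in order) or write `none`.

A, E

A → match
B → no match
C → no match
D → no match
E → match
F → no match — must end with `0`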